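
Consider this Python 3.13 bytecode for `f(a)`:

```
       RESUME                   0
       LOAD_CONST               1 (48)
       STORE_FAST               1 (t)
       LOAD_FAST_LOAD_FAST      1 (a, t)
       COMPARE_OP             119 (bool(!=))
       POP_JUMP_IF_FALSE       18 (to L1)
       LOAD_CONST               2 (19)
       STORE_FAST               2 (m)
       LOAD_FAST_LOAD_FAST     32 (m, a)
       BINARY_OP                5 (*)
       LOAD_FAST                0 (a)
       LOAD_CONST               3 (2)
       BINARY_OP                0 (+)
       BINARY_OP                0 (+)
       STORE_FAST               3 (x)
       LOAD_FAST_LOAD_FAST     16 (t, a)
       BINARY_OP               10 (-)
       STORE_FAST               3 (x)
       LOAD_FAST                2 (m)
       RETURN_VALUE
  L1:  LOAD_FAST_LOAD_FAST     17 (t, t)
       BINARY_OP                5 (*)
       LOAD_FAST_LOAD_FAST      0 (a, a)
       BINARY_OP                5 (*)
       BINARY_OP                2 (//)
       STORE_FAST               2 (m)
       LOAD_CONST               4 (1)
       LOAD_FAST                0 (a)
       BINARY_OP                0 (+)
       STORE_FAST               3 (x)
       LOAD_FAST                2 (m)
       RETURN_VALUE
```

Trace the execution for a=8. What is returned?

LOAD_CONST → push 48. Stack: [48]
STORE_FAST t → t=48. Stack: []
LOAD_FAST_LOAD_FAST a,t → push 8,48. Stack: [8, 48]
COMPARE_OP bool(!=) → 8 vs 48 = True. Stack: [True]
POP_JUMP_IF_FALSE → pop True; no jump. Stack: []
LOAD_CONST → push 19. Stack: [19]
STORE_FAST m → m=19. Stack: []
LOAD_FAST_LOAD_FAST m,a → push 19,8. Stack: [19, 8]
BINARY_OP * → 19 * 8 = 152. Stack: [152]
LOAD_FAST a → push 8. Stack: [152, 8]
LOAD_CONST → push 2. Stack: [152, 8, 2]
BINARY_OP + → 8 + 2 = 10. Stack: [152, 10]
BINARY_OP + → 152 + 10 = 162. Stack: [162]
STORE_FAST x → x=162. Stack: []
LOAD_FAST_LOAD_FAST t,a → push 48,8. Stack: [48, 8]
BINARY_OP - → 48 - 8 = 40. Stack: [40]
STORE_FAST x → x=40. Stack: []
LOAD_FAST m → push 19. Stack: [19]
RETURN_VALUE → return 19.

19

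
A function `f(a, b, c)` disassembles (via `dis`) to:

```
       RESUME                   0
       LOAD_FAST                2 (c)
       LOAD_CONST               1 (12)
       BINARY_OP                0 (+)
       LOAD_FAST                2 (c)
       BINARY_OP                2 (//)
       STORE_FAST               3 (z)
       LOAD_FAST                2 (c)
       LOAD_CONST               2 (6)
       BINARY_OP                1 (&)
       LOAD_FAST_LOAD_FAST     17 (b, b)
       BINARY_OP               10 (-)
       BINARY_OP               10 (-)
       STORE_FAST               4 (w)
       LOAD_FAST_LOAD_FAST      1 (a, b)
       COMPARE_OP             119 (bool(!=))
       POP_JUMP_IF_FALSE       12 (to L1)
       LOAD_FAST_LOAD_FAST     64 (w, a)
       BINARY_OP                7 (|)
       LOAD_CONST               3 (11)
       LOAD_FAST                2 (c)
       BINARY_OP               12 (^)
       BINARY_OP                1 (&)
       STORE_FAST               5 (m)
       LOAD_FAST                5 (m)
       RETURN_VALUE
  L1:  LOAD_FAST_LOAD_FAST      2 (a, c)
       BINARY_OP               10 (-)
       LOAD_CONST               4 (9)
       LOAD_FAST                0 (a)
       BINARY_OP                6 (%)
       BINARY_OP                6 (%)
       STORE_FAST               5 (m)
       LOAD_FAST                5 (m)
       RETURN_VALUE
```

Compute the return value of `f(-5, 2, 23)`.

LOAD_FAST c → push 23. Stack: [23]
LOAD_CONST → push 12. Stack: [23, 12]
BINARY_OP + → 23 + 12 = 35. Stack: [35]
LOAD_FAST c → push 23. Stack: [35, 23]
BINARY_OP // → 35 // 23 = 1. Stack: [1]
STORE_FAST z → z=1. Stack: []
LOAD_FAST c → push 23. Stack: [23]
LOAD_CONST → push 6. Stack: [23, 6]
BINARY_OP & → 23 & 6 = 6. Stack: [6]
LOAD_FAST_LOAD_FAST b,b → push 2,2. Stack: [6, 2, 2]
BINARY_OP - → 2 - 2 = 0. Stack: [6, 0]
BINARY_OP - → 6 - 0 = 6. Stack: [6]
STORE_FAST w → w=6. Stack: []
LOAD_FAST_LOAD_FAST a,b → push -5,2. Stack: [-5, 2]
COMPARE_OP bool(!=) → -5 vs 2 = True. Stack: [True]
POP_JUMP_IF_FALSE → pop True; no jump. Stack: []
LOAD_FAST_LOAD_FAST w,a → push 6,-5. Stack: [6, -5]
BINARY_OP | → 6 | -5 = -1. Stack: [-1]
LOAD_CONST → push 11. Stack: [-1, 11]
LOAD_FAST c → push 23. Stack: [-1, 11, 23]
BINARY_OP ^ → 11 ^ 23 = 28. Stack: [-1, 28]
BINARY_OP & → -1 & 28 = 28. Stack: [28]
STORE_FAST m → m=28. Stack: []
LOAD_FAST m → push 28. Stack: [28]
RETURN_VALUE → return 28.

28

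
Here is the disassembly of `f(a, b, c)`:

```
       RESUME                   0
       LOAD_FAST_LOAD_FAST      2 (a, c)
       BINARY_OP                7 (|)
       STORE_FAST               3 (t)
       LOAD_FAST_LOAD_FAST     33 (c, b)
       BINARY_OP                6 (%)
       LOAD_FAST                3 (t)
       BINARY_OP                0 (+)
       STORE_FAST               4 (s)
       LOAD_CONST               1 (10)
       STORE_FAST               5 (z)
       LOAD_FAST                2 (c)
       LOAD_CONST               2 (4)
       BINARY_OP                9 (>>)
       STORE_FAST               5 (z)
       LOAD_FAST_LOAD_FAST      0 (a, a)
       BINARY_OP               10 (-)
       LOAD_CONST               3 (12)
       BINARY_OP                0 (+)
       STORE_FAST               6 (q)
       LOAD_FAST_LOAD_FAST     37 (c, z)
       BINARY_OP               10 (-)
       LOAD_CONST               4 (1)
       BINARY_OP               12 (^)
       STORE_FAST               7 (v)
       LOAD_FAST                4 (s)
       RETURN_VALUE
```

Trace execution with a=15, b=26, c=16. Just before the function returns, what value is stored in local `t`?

31

LOAD_FAST_LOAD_FAST a,c → push 15,16. Stack: [15, 16]
BINARY_OP | → 15 | 16 = 31. Stack: [31]
STORE_FAST t → t=31. Stack: []
LOAD_FAST_LOAD_FAST c,b → push 16,26. Stack: [16, 26]
BINARY_OP % → 16 % 26 = 16. Stack: [16]
LOAD_FAST t → push 31. Stack: [16, 31]
BINARY_OP + → 16 + 31 = 47. Stack: [47]
STORE_FAST s → s=47. Stack: []
LOAD_CONST → push 10. Stack: [10]
STORE_FAST z → z=10. Stack: []
LOAD_FAST c → push 16. Stack: [16]
LOAD_CONST → push 4. Stack: [16, 4]
BINARY_OP >> → 16 >> 4 = 1. Stack: [1]
STORE_FAST z → z=1. Stack: []
LOAD_FAST_LOAD_FAST a,a → push 15,15. Stack: [15, 15]
BINARY_OP - → 15 - 15 = 0. Stack: [0]
LOAD_CONST → push 12. Stack: [0, 12]
BINARY_OP + → 0 + 12 = 12. Stack: [12]
STORE_FAST q → q=12. Stack: []
LOAD_FAST_LOAD_FAST c,z → push 16,1. Stack: [16, 1]
BINARY_OP - → 16 - 1 = 15. Stack: [15]
LOAD_CONST → push 1. Stack: [15, 1]
BINARY_OP ^ → 15 ^ 1 = 14. Stack: [14]
STORE_FAST v → v=14. Stack: []
LOAD_FAST s → push 47. Stack: [47]
RETURN_VALUE → return 47.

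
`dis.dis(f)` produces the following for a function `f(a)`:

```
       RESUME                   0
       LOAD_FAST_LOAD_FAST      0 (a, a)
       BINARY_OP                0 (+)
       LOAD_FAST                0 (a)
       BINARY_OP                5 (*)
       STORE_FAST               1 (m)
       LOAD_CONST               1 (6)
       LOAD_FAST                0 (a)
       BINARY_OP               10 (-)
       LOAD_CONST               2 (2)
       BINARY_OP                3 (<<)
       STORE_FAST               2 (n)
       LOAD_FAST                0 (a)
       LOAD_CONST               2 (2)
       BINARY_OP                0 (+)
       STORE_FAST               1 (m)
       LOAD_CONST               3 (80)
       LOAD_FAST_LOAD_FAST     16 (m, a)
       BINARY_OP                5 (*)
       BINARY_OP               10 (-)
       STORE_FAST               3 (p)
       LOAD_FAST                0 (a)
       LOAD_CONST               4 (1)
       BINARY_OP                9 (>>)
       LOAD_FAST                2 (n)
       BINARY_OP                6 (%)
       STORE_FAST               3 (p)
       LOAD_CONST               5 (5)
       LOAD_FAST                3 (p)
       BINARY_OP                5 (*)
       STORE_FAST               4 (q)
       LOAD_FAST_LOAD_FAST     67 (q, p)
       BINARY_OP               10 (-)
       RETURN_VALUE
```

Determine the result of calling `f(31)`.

LOAD_FAST_LOAD_FAST a,a → push 31,31. Stack: [31, 31]
BINARY_OP + → 31 + 31 = 62. Stack: [62]
LOAD_FAST a → push 31. Stack: [62, 31]
BINARY_OP * → 62 * 31 = 1922. Stack: [1922]
STORE_FAST m → m=1922. Stack: []
LOAD_CONST → push 6. Stack: [6]
LOAD_FAST a → push 31. Stack: [6, 31]
BINARY_OP - → 6 - 31 = -25. Stack: [-25]
LOAD_CONST → push 2. Stack: [-25, 2]
BINARY_OP << → -25 << 2 = -100. Stack: [-100]
STORE_FAST n → n=-100. Stack: []
LOAD_FAST a → push 31. Stack: [31]
LOAD_CONST → push 2. Stack: [31, 2]
BINARY_OP + → 31 + 2 = 33. Stack: [33]
STORE_FAST m → m=33. Stack: []
LOAD_CONST → push 80. Stack: [80]
LOAD_FAST_LOAD_FAST m,a → push 33,31. Stack: [80, 33, 31]
BINARY_OP * → 33 * 31 = 1023. Stack: [80, 1023]
BINARY_OP - → 80 - 1023 = -943. Stack: [-943]
STORE_FAST p → p=-943. Stack: []
LOAD_FAST a → push 31. Stack: [31]
LOAD_CONST → push 1. Stack: [31, 1]
BINARY_OP >> → 31 >> 1 = 15. Stack: [15]
LOAD_FAST n → push -100. Stack: [15, -100]
BINARY_OP % → 15 % -100 = -85. Stack: [-85]
STORE_FAST p → p=-85. Stack: []
LOAD_CONST → push 5. Stack: [5]
LOAD_FAST p → push -85. Stack: [5, -85]
BINARY_OP * → 5 * -85 = -425. Stack: [-425]
STORE_FAST q → q=-425. Stack: []
LOAD_FAST_LOAD_FAST q,p → push -425,-85. Stack: [-425, -85]
BINARY_OP - → -425 - -85 = -340. Stack: [-340]
RETURN_VALUE → return -340.

-340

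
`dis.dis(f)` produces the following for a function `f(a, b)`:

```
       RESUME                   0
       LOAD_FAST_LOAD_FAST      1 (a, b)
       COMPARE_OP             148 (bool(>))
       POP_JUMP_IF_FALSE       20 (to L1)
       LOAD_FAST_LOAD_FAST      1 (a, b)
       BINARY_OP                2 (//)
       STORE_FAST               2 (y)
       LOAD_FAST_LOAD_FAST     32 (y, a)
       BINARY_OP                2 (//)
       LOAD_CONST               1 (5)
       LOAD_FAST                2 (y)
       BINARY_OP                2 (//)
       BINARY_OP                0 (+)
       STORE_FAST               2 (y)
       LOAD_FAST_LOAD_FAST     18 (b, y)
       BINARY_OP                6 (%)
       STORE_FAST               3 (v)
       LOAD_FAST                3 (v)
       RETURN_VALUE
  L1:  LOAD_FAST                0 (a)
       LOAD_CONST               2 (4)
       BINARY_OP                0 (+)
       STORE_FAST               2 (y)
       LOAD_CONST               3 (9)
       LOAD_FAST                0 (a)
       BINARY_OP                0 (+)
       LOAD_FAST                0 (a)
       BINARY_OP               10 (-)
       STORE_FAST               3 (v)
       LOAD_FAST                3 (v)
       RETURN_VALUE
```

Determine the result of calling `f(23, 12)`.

2

LOAD_FAST_LOAD_FAST a,b → push 23,12. Stack: [23, 12]
COMPARE_OP bool(>) → 23 vs 12 = True. Stack: [True]
POP_JUMP_IF_FALSE → pop True; no jump. Stack: []
LOAD_FAST_LOAD_FAST a,b → push 23,12. Stack: [23, 12]
BINARY_OP // → 23 // 12 = 1. Stack: [1]
STORE_FAST y → y=1. Stack: []
LOAD_FAST_LOAD_FAST y,a → push 1,23. Stack: [1, 23]
BINARY_OP // → 1 // 23 = 0. Stack: [0]
LOAD_CONST → push 5. Stack: [0, 5]
LOAD_FAST y → push 1. Stack: [0, 5, 1]
BINARY_OP // → 5 // 1 = 5. Stack: [0, 5]
BINARY_OP + → 0 + 5 = 5. Stack: [5]
STORE_FAST y → y=5. Stack: []
LOAD_FAST_LOAD_FAST b,y → push 12,5. Stack: [12, 5]
BINARY_OP % → 12 % 5 = 2. Stack: [2]
STORE_FAST v → v=2. Stack: []
LOAD_FAST v → push 2. Stack: [2]
RETURN_VALUE → return 2.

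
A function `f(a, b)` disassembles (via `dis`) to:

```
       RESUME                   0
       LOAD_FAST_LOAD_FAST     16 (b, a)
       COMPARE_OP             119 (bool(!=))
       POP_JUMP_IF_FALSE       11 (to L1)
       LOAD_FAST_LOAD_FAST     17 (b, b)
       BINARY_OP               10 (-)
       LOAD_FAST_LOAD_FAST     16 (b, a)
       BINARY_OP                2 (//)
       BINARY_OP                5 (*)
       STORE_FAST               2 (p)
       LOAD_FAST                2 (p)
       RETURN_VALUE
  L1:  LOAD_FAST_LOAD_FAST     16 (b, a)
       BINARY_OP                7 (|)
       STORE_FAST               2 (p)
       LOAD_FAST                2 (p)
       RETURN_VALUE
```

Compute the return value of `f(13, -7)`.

LOAD_FAST_LOAD_FAST b,a → push -7,13. Stack: [-7, 13]
COMPARE_OP bool(!=) → -7 vs 13 = True. Stack: [True]
POP_JUMP_IF_FALSE → pop True; no jump. Stack: []
LOAD_FAST_LOAD_FAST b,b → push -7,-7. Stack: [-7, -7]
BINARY_OP - → -7 - -7 = 0. Stack: [0]
LOAD_FAST_LOAD_FAST b,a → push -7,13. Stack: [0, -7, 13]
BINARY_OP // → -7 // 13 = -1. Stack: [0, -1]
BINARY_OP * → 0 * -1 = 0. Stack: [0]
STORE_FAST p → p=0. Stack: []
LOAD_FAST p → push 0. Stack: [0]
RETURN_VALUE → return 0.

0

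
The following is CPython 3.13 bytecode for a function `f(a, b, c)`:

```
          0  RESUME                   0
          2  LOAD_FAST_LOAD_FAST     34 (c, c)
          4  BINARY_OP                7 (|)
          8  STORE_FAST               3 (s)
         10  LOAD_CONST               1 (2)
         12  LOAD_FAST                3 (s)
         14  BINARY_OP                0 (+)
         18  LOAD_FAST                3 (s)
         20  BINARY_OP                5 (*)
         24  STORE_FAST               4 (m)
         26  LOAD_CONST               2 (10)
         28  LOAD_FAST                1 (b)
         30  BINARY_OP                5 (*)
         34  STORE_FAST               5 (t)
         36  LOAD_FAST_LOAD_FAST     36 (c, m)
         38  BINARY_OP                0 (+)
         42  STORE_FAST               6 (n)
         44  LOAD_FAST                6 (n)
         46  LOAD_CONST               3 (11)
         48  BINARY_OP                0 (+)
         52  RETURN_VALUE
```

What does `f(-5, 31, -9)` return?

LOAD_FAST_LOAD_FAST c,c → push -9,-9. Stack: [-9, -9]
BINARY_OP | → -9 | -9 = -9. Stack: [-9]
STORE_FAST s → s=-9. Stack: []
LOAD_CONST → push 2. Stack: [2]
LOAD_FAST s → push -9. Stack: [2, -9]
BINARY_OP + → 2 + -9 = -7. Stack: [-7]
LOAD_FAST s → push -9. Stack: [-7, -9]
BINARY_OP * → -7 * -9 = 63. Stack: [63]
STORE_FAST m → m=63. Stack: []
LOAD_CONST → push 10. Stack: [10]
LOAD_FAST b → push 31. Stack: [10, 31]
BINARY_OP * → 10 * 31 = 310. Stack: [310]
STORE_FAST t → t=310. Stack: []
LOAD_FAST_LOAD_FAST c,m → push -9,63. Stack: [-9, 63]
BINARY_OP + → -9 + 63 = 54. Stack: [54]
STORE_FAST n → n=54. Stack: []
LOAD_FAST n → push 54. Stack: [54]
LOAD_CONST → push 11. Stack: [54, 11]
BINARY_OP + → 54 + 11 = 65. Stack: [65]
RETURN_VALUE → return 65.

65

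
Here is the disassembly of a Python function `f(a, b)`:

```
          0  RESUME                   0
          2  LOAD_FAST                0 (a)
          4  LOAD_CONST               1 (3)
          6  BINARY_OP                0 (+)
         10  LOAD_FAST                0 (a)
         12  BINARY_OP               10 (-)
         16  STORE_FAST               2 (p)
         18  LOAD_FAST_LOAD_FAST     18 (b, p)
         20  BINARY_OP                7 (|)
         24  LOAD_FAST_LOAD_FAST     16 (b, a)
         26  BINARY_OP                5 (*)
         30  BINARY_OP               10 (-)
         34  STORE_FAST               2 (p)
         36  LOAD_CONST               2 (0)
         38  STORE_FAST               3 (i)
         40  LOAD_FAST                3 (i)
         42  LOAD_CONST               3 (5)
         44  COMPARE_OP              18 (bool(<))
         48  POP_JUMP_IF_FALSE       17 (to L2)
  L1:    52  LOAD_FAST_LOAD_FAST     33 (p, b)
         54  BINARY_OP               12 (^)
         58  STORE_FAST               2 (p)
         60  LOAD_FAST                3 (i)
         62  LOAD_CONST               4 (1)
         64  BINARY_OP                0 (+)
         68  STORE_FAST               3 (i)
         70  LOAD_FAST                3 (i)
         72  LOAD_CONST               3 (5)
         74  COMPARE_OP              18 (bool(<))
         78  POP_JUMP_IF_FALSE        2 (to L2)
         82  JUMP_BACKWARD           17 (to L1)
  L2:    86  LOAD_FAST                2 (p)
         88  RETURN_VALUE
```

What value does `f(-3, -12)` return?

LOAD_FAST a → push -3
LOAD_CONST → push 3
BINARY_OP + → -3 + 3 = 0
LOAD_FAST a → push -3
BINARY_OP - → 0 - -3 = 3
STORE_FAST p → p=3
LOAD_FAST_LOAD_FAST b,p → push -12,3
BINARY_OP | → -12 | 3 = -9
LOAD_FAST_LOAD_FAST b,a → push -12,-3
BINARY_OP * → -12 * -3 = 36
BINARY_OP - → -9 - 36 = -45
STORE_FAST p → p=-45
LOAD_CONST → push 0
STORE_FAST i → i=0
LOAD_FAST i → push 0
LOAD_CONST → push 5
COMPARE_OP bool(<) → 0 vs 5 = True
POP_JUMP_IF_FALSE → pop True; no jump
LOAD_FAST_LOAD_FAST p,b → push -45,-12
BINARY_OP ^ → -45 ^ -12 = 39
STORE_FAST p → p=39
LOAD_FAST i → push 0
LOAD_CONST → push 1
BINARY_OP + → 0 + 1 = 1
STORE_FAST i → i=1
LOAD_FAST i → push 1
LOAD_CONST → push 5
COMPARE_OP bool(<) → 1 vs 5 = True
POP_JUMP_IF_FALSE → pop True; no jump
LOAD_FAST_LOAD_FAST p,b → push 39,-12
BINARY_OP ^ → 39 ^ -12 = -45
STORE_FAST p → p=-45
LOAD_FAST i → push 1
LOAD_CONST → push 1
BINARY_OP + → 1 + 1 = 2
STORE_FAST i → i=2
LOAD_FAST i → push 2
LOAD_CONST → push 5
COMPARE_OP bool(<) → 2 vs 5 = True
POP_JUMP_IF_FALSE → pop True; no jump
LOAD_FAST_LOAD_FAST p,b → push -45,-12
BINARY_OP ^ → -45 ^ -12 = 39
STORE_FAST p → p=39
LOAD_FAST i → push 2
LOAD_CONST → push 1
BINARY_OP + → 2 + 1 = 3
STORE_FAST i → i=3
LOAD_FAST i → push 3
LOAD_CONST → push 5
COMPARE_OP bool(<) → 3 vs 5 = True
POP_JUMP_IF_FALSE → pop True; no jump
LOAD_FAST_LOAD_FAST p,b → push 39,-12
BINARY_OP ^ → 39 ^ -12 = -45
STORE_FAST p → p=-45
LOAD_FAST i → push 3
LOAD_CONST → push 1
BINARY_OP + → 3 + 1 = 4
STORE_FAST i → i=4
LOAD_FAST i → push 4
LOAD_CONST → push 5
COMPARE_OP bool(<) → 4 vs 5 = True
POP_JUMP_IF_FALSE → pop True; no jump
LOAD_FAST_LOAD_FAST p,b → push -45,-12
BINARY_OP ^ → -45 ^ -12 = 39
STORE_FAST p → p=39
LOAD_FAST i → push 4
LOAD_CONST → push 1
BINARY_OP + → 4 + 1 = 5
STORE_FAST i → i=5
LOAD_FAST i → push 5
LOAD_CONST → push 5
COMPARE_OP bool(<) → 5 vs 5 = False
POP_JUMP_IF_FALSE → pop False; jump
LOAD_FAST p → push 39
RETURN_VALUE → return 39.

39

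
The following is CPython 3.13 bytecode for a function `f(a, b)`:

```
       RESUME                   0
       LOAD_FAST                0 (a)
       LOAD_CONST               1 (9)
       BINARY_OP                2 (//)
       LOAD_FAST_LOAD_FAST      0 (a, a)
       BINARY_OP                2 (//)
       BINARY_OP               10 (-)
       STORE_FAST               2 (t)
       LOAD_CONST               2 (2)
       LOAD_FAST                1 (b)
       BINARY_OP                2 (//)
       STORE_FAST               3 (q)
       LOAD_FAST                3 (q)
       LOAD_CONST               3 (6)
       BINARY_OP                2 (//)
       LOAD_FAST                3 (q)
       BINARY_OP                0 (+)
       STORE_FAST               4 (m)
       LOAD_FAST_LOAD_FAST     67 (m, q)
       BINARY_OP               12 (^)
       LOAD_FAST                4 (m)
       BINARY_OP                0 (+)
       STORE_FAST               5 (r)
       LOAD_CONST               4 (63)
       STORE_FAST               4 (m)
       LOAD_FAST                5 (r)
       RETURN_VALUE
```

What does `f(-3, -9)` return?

LOAD_FAST a → push -3. Stack: [-3]
LOAD_CONST → push 9. Stack: [-3, 9]
BINARY_OP // → -3 // 9 = -1. Stack: [-1]
LOAD_FAST_LOAD_FAST a,a → push -3,-3. Stack: [-1, -3, -3]
BINARY_OP // → -3 // -3 = 1. Stack: [-1, 1]
BINARY_OP - → -1 - 1 = -2. Stack: [-2]
STORE_FAST t → t=-2. Stack: []
LOAD_CONST → push 2. Stack: [2]
LOAD_FAST b → push -9. Stack: [2, -9]
BINARY_OP // → 2 // -9 = -1. Stack: [-1]
STORE_FAST q → q=-1. Stack: []
LOAD_FAST q → push -1. Stack: [-1]
LOAD_CONST → push 6. Stack: [-1, 6]
BINARY_OP // → -1 // 6 = -1. Stack: [-1]
LOAD_FAST q → push -1. Stack: [-1, -1]
BINARY_OP + → -1 + -1 = -2. Stack: [-2]
STORE_FAST m → m=-2. Stack: []
LOAD_FAST_LOAD_FAST m,q → push -2,-1. Stack: [-2, -1]
BINARY_OP ^ → -2 ^ -1 = 1. Stack: [1]
LOAD_FAST m → push -2. Stack: [1, -2]
BINARY_OP + → 1 + -2 = -1. Stack: [-1]
STORE_FAST r → r=-1. Stack: []
LOAD_CONST → push 63. Stack: [63]
STORE_FAST m → m=63. Stack: []
LOAD_FAST r → push -1. Stack: [-1]
RETURN_VALUE → return -1.

-1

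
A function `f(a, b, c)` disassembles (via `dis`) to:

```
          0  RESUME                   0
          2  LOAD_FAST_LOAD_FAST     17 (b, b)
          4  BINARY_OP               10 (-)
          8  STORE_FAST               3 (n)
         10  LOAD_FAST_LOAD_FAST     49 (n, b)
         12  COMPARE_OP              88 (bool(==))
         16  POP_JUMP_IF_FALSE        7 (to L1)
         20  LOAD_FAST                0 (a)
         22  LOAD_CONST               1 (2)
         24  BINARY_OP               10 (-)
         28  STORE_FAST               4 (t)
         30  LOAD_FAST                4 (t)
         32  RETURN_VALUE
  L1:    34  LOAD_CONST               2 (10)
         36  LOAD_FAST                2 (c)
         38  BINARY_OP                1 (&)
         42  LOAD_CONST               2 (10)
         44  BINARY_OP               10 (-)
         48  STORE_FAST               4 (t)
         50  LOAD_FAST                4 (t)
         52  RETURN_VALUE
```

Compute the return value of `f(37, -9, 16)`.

LOAD_FAST_LOAD_FAST b,b → push -9,-9. Stack: [-9, -9]
BINARY_OP - → -9 - -9 = 0. Stack: [0]
STORE_FAST n → n=0. Stack: []
LOAD_FAST_LOAD_FAST n,b → push 0,-9. Stack: [0, -9]
COMPARE_OP bool(==) → 0 vs -9 = False. Stack: [False]
POP_JUMP_IF_FALSE → pop False; jump. Stack: []
LOAD_CONST → push 10. Stack: [10]
LOAD_FAST c → push 16. Stack: [10, 16]
BINARY_OP & → 10 & 16 = 0. Stack: [0]
LOAD_CONST → push 10. Stack: [0, 10]
BINARY_OP - → 0 - 10 = -10. Stack: [-10]
STORE_FAST t → t=-10. Stack: []
LOAD_FAST t → push -10. Stack: [-10]
RETURN_VALUE → return -10.

-10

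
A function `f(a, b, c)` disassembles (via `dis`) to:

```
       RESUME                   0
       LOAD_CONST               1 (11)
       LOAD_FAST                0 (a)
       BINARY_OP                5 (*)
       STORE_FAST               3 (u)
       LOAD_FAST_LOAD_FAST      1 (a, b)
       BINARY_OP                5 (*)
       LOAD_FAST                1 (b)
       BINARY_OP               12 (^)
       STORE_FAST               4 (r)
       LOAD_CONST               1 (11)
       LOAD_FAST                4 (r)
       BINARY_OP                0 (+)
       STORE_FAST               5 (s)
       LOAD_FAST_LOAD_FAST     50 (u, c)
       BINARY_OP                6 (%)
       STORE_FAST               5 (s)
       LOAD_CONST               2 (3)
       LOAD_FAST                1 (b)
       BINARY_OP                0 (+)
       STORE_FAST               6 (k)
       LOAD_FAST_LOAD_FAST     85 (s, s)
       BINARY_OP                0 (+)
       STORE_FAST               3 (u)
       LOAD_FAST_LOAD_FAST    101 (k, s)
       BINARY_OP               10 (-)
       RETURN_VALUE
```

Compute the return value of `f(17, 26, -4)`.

30

LOAD_CONST → push 11. Stack: [11]
LOAD_FAST a → push 17. Stack: [11, 17]
BINARY_OP * → 11 * 17 = 187. Stack: [187]
STORE_FAST u → u=187. Stack: []
LOAD_FAST_LOAD_FAST a,b → push 17,26. Stack: [17, 26]
BINARY_OP * → 17 * 26 = 442. Stack: [442]
LOAD_FAST b → push 26. Stack: [442, 26]
BINARY_OP ^ → 442 ^ 26 = 416. Stack: [416]
STORE_FAST r → r=416. Stack: []
LOAD_CONST → push 11. Stack: [11]
LOAD_FAST r → push 416. Stack: [11, 416]
BINARY_OP + → 11 + 416 = 427. Stack: [427]
STORE_FAST s → s=427. Stack: []
LOAD_FAST_LOAD_FAST u,c → push 187,-4. Stack: [187, -4]
BINARY_OP % → 187 % -4 = -1. Stack: [-1]
STORE_FAST s → s=-1. Stack: []
LOAD_CONST → push 3. Stack: [3]
LOAD_FAST b → push 26. Stack: [3, 26]
BINARY_OP + → 3 + 26 = 29. Stack: [29]
STORE_FAST k → k=29. Stack: []
LOAD_FAST_LOAD_FAST s,s → push -1,-1. Stack: [-1, -1]
BINARY_OP + → -1 + -1 = -2. Stack: [-2]
STORE_FAST u → u=-2. Stack: []
LOAD_FAST_LOAD_FAST k,s → push 29,-1. Stack: [29, -1]
BINARY_OP - → 29 - -1 = 30. Stack: [30]
RETURN_VALUE → return 30.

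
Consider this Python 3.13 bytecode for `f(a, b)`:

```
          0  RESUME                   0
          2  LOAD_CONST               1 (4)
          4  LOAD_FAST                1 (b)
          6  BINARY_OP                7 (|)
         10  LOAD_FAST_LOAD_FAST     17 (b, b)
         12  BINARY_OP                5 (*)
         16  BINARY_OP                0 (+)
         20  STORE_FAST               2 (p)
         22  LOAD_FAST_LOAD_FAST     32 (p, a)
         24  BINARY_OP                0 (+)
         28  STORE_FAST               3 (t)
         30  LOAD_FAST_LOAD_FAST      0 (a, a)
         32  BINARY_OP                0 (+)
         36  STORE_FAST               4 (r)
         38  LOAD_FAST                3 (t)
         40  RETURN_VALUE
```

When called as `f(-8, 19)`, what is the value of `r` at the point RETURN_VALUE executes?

LOAD_CONST → push 4. Stack: [4]
LOAD_FAST b → push 19. Stack: [4, 19]
BINARY_OP | → 4 | 19 = 23. Stack: [23]
LOAD_FAST_LOAD_FAST b,b → push 19,19. Stack: [23, 19, 19]
BINARY_OP * → 19 * 19 = 361. Stack: [23, 361]
BINARY_OP + → 23 + 361 = 384. Stack: [384]
STORE_FAST p → p=384. Stack: []
LOAD_FAST_LOAD_FAST p,a → push 384,-8. Stack: [384, -8]
BINARY_OP + → 384 + -8 = 376. Stack: [376]
STORE_FAST t → t=376. Stack: []
LOAD_FAST_LOAD_FAST a,a → push -8,-8. Stack: [-8, -8]
BINARY_OP + → -8 + -8 = -16. Stack: [-16]
STORE_FAST r → r=-16. Stack: []
LOAD_FAST t → push 376. Stack: [376]
RETURN_VALUE → return 376.

-16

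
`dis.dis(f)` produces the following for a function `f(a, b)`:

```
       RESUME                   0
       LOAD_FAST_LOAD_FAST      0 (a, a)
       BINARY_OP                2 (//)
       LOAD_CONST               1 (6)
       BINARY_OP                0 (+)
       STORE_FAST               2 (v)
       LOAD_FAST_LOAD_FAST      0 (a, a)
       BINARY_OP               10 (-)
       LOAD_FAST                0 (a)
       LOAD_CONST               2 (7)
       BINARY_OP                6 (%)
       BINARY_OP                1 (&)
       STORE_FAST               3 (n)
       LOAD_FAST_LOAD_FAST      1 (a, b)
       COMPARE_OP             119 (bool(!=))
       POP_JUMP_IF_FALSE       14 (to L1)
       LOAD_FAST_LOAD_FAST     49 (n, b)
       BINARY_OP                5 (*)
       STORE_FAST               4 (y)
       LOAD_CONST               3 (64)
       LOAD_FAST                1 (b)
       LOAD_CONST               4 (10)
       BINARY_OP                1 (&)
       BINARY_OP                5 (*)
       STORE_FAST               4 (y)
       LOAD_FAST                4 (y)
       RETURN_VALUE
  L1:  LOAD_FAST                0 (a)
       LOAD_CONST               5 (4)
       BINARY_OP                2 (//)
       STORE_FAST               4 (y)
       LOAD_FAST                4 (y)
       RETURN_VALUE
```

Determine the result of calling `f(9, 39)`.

128

LOAD_FAST_LOAD_FAST a,a → push 9,9. Stack: [9, 9]
BINARY_OP // → 9 // 9 = 1. Stack: [1]
LOAD_CONST → push 6. Stack: [1, 6]
BINARY_OP + → 1 + 6 = 7. Stack: [7]
STORE_FAST v → v=7. Stack: []
LOAD_FAST_LOAD_FAST a,a → push 9,9. Stack: [9, 9]
BINARY_OP - → 9 - 9 = 0. Stack: [0]
LOAD_FAST a → push 9. Stack: [0, 9]
LOAD_CONST → push 7. Stack: [0, 9, 7]
BINARY_OP % → 9 % 7 = 2. Stack: [0, 2]
BINARY_OP & → 0 & 2 = 0. Stack: [0]
STORE_FAST n → n=0. Stack: []
LOAD_FAST_LOAD_FAST a,b → push 9,39. Stack: [9, 39]
COMPARE_OP bool(!=) → 9 vs 39 = True. Stack: [True]
POP_JUMP_IF_FALSE → pop True; no jump. Stack: []
LOAD_FAST_LOAD_FAST n,b → push 0,39. Stack: [0, 39]
BINARY_OP * → 0 * 39 = 0. Stack: [0]
STORE_FAST y → y=0. Stack: []
LOAD_CONST → push 64. Stack: [64]
LOAD_FAST b → push 39. Stack: [64, 39]
LOAD_CONST → push 10. Stack: [64, 39, 10]
BINARY_OP & → 39 & 10 = 2. Stack: [64, 2]
BINARY_OP * → 64 * 2 = 128. Stack: [128]
STORE_FAST y → y=128. Stack: []
LOAD_FAST y → push 128. Stack: [128]
RETURN_VALUE → return 128.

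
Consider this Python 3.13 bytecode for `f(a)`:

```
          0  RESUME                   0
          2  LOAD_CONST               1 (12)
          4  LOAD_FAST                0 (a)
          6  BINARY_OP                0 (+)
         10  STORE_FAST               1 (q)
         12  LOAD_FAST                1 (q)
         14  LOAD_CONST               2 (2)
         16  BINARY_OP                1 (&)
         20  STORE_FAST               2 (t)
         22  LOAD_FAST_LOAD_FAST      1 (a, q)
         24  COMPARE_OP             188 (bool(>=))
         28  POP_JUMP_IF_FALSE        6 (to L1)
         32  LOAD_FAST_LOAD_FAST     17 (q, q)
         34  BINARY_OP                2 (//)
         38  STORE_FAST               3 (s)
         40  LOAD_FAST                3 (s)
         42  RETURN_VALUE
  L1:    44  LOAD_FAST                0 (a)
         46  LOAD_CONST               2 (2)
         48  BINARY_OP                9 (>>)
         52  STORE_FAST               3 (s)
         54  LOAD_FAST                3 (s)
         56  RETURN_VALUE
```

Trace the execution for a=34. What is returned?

LOAD_CONST → push 12. Stack: [12]
LOAD_FAST a → push 34. Stack: [12, 34]
BINARY_OP + → 12 + 34 = 46. Stack: [46]
STORE_FAST q → q=46. Stack: []
LOAD_FAST q → push 46. Stack: [46]
LOAD_CONST → push 2. Stack: [46, 2]
BINARY_OP & → 46 & 2 = 2. Stack: [2]
STORE_FAST t → t=2. Stack: []
LOAD_FAST_LOAD_FAST a,q → push 34,46. Stack: [34, 46]
COMPARE_OP bool(>=) → 34 vs 46 = False. Stack: [False]
POP_JUMP_IF_FALSE → pop False; jump. Stack: []
LOAD_FAST a → push 34. Stack: [34]
LOAD_CONST → push 2. Stack: [34, 2]
BINARY_OP >> → 34 >> 2 = 8. Stack: [8]
STORE_FAST s → s=8. Stack: []
LOAD_FAST s → push 8. Stack: [8]
RETURN_VALUE → return 8.

8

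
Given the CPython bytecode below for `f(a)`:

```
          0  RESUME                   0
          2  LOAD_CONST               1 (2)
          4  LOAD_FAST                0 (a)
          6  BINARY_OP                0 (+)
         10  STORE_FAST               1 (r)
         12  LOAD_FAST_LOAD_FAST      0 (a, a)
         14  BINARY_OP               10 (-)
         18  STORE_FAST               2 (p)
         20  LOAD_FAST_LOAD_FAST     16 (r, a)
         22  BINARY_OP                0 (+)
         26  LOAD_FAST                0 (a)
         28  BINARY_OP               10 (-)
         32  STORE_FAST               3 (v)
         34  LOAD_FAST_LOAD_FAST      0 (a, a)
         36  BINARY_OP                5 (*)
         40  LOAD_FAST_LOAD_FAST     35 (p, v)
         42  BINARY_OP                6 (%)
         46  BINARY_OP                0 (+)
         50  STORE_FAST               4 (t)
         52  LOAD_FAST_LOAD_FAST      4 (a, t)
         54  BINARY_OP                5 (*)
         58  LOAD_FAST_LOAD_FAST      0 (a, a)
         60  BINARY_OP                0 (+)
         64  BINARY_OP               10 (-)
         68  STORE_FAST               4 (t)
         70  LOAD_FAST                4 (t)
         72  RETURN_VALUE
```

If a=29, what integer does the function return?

24331

LOAD_CONST → push 2. Stack: [2]
LOAD_FAST a → push 29. Stack: [2, 29]
BINARY_OP + → 2 + 29 = 31. Stack: [31]
STORE_FAST r → r=31. Stack: []
LOAD_FAST_LOAD_FAST a,a → push 29,29. Stack: [29, 29]
BINARY_OP - → 29 - 29 = 0. Stack: [0]
STORE_FAST p → p=0. Stack: []
LOAD_FAST_LOAD_FAST r,a → push 31,29. Stack: [31, 29]
BINARY_OP + → 31 + 29 = 60. Stack: [60]
LOAD_FAST a → push 29. Stack: [60, 29]
BINARY_OP - → 60 - 29 = 31. Stack: [31]
STORE_FAST v → v=31. Stack: []
LOAD_FAST_LOAD_FAST a,a → push 29,29. Stack: [29, 29]
BINARY_OP * → 29 * 29 = 841. Stack: [841]
LOAD_FAST_LOAD_FAST p,v → push 0,31. Stack: [841, 0, 31]
BINARY_OP % → 0 % 31 = 0. Stack: [841, 0]
BINARY_OP + → 841 + 0 = 841. Stack: [841]
STORE_FAST t → t=841. Stack: []
LOAD_FAST_LOAD_FAST a,t → push 29,841. Stack: [29, 841]
BINARY_OP * → 29 * 841 = 24389. Stack: [24389]
LOAD_FAST_LOAD_FAST a,a → push 29,29. Stack: [24389, 29, 29]
BINARY_OP + → 29 + 29 = 58. Stack: [24389, 58]
BINARY_OP - → 24389 - 58 = 24331. Stack: [24331]
STORE_FAST t → t=24331. Stack: []
LOAD_FAST t → push 24331. Stack: [24331]
RETURN_VALUE → return 24331.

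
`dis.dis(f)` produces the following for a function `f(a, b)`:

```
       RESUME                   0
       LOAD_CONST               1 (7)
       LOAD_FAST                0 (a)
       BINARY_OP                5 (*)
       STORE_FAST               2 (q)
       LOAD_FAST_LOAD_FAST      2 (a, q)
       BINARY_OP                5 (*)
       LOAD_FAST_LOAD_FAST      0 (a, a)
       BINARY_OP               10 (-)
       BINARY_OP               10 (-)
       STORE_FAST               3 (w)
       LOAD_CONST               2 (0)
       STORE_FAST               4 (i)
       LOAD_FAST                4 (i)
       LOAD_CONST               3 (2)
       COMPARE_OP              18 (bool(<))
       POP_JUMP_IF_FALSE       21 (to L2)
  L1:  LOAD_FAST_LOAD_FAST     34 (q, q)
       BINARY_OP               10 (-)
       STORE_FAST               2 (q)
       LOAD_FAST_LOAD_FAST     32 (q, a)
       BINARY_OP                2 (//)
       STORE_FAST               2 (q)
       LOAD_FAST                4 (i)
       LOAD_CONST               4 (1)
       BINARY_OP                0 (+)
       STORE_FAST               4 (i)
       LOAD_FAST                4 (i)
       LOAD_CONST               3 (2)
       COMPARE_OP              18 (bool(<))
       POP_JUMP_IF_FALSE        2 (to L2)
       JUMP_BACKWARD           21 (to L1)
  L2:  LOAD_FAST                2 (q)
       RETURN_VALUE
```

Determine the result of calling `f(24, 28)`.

LOAD_CONST → push 7. Stack: [7]
LOAD_FAST a → push 24. Stack: [7, 24]
BINARY_OP * → 7 * 24 = 168. Stack: [168]
STORE_FAST q → q=168. Stack: []
LOAD_FAST_LOAD_FAST a,q → push 24,168. Stack: [24, 168]
BINARY_OP * → 24 * 168 = 4032. Stack: [4032]
LOAD_FAST_LOAD_FAST a,a → push 24,24. Stack: [4032, 24, 24]
BINARY_OP - → 24 - 24 = 0. Stack: [4032, 0]
BINARY_OP - → 4032 - 0 = 4032. Stack: [4032]
STORE_FAST w → w=4032. Stack: []
LOAD_CONST → push 0. Stack: [0]
STORE_FAST i → i=0. Stack: []
LOAD_FAST i → push 0. Stack: [0]
LOAD_CONST → push 2. Stack: [0, 2]
COMPARE_OP bool(<) → 0 vs 2 = True. Stack: [True]
POP_JUMP_IF_FALSE → pop True; no jump. Stack: []
LOAD_FAST_LOAD_FAST q,q → push 168,168. Stack: [168, 168]
BINARY_OP - → 168 - 168 = 0. Stack: [0]
STORE_FAST q → q=0. Stack: []
LOAD_FAST_LOAD_FAST q,a → push 0,24. Stack: [0, 24]
BINARY_OP // → 0 // 24 = 0. Stack: [0]
STORE_FAST q → q=0. Stack: []
LOAD_FAST i → push 0. Stack: [0]
LOAD_CONST → push 1. Stack: [0, 1]
BINARY_OP + → 0 + 1 = 1. Stack: [1]
STORE_FAST i → i=1. Stack: []
LOAD_FAST i → push 1. Stack: [1]
LOAD_CONST → push 2. Stack: [1, 2]
COMPARE_OP bool(<) → 1 vs 2 = True. Stack: [True]
POP_JUMP_IF_FALSE → pop True; no jump. Stack: []
LOAD_FAST_LOAD_FAST q,q → push 0,0. Stack: [0, 0]
BINARY_OP - → 0 - 0 = 0. Stack: [0]
STORE_FAST q → q=0. Stack: []
LOAD_FAST_LOAD_FAST q,a → push 0,24. Stack: [0, 24]
BINARY_OP // → 0 // 24 = 0. Stack: [0]
STORE_FAST q → q=0. Stack: []
LOAD_FAST i → push 1. Stack: [1]
LOAD_CONST → push 1. Stack: [1, 1]
BINARY_OP + → 1 + 1 = 2. Stack: [2]
STORE_FAST i → i=2. Stack: []
LOAD_FAST i → push 2. Stack: [2]
LOAD_CONST → push 2. Stack: [2, 2]
COMPARE_OP bool(<) → 2 vs 2 = False. Stack: [False]
POP_JUMP_IF_FALSE → pop False; jump. Stack: []
LOAD_FAST q → push 0. Stack: [0]
RETURN_VALUE → return 0.

0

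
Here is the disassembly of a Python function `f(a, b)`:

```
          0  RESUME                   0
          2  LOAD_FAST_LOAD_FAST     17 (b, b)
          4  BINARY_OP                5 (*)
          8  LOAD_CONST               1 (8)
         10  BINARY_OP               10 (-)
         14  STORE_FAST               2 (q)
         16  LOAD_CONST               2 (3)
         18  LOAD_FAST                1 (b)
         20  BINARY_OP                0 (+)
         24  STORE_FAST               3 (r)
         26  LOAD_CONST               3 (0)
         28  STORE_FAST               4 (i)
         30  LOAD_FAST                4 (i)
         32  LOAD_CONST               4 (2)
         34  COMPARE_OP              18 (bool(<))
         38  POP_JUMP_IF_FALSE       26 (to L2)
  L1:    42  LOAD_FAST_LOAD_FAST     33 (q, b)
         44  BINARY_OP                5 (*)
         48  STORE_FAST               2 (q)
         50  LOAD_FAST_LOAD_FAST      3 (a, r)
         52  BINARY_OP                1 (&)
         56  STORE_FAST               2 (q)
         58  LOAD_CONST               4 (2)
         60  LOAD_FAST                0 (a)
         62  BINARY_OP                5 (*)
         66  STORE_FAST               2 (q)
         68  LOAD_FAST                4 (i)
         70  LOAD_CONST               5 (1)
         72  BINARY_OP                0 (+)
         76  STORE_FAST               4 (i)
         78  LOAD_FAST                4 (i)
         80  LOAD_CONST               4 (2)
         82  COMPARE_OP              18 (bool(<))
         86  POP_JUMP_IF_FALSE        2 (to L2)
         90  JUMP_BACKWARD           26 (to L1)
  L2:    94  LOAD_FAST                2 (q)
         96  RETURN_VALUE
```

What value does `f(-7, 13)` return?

LOAD_FAST_LOAD_FAST b,b → push 13,13. Stack: [13, 13]
BINARY_OP * → 13 * 13 = 169. Stack: [169]
LOAD_CONST → push 8. Stack: [169, 8]
BINARY_OP - → 169 - 8 = 161. Stack: [161]
STORE_FAST q → q=161. Stack: []
LOAD_CONST → push 3. Stack: [3]
LOAD_FAST b → push 13. Stack: [3, 13]
BINARY_OP + → 3 + 13 = 16. Stack: [16]
STORE_FAST r → r=16. Stack: []
LOAD_CONST → push 0. Stack: [0]
STORE_FAST i → i=0. Stack: []
LOAD_FAST i → push 0. Stack: [0]
LOAD_CONST → push 2. Stack: [0, 2]
COMPARE_OP bool(<) → 0 vs 2 = True. Stack: [True]
POP_JUMP_IF_FALSE → pop True; no jump. Stack: []
LOAD_FAST_LOAD_FAST q,b → push 161,13. Stack: [161, 13]
BINARY_OP * → 161 * 13 = 2093. Stack: [2093]
STORE_FAST q → q=2093. Stack: []
LOAD_FAST_LOAD_FAST a,r → push -7,16. Stack: [-7, 16]
BINARY_OP & → -7 & 16 = 16. Stack: [16]
STORE_FAST q → q=16. Stack: []
LOAD_CONST → push 2. Stack: [2]
LOAD_FAST a → push -7. Stack: [2, -7]
BINARY_OP * → 2 * -7 = -14. Stack: [-14]
STORE_FAST q → q=-14. Stack: []
LOAD_FAST i → push 0. Stack: [0]
LOAD_CONST → push 1. Stack: [0, 1]
BINARY_OP + → 0 + 1 = 1. Stack: [1]
STORE_FAST i → i=1. Stack: []
LOAD_FAST i → push 1. Stack: [1]
LOAD_CONST → push 2. Stack: [1, 2]
COMPARE_OP bool(<) → 1 vs 2 = True. Stack: [True]
POP_JUMP_IF_FALSE → pop True; no jump. Stack: []
LOAD_FAST_LOAD_FAST q,b → push -14,13. Stack: [-14, 13]
BINARY_OP * → -14 * 13 = -182. Stack: [-182]
STORE_FAST q → q=-182. Stack: []
LOAD_FAST_LOAD_FAST a,r → push -7,16. Stack: [-7, 16]
BINARY_OP & → -7 & 16 = 16. Stack: [16]
STORE_FAST q → q=16. Stack: []
LOAD_CONST → push 2. Stack: [2]
LOAD_FAST a → push -7. Stack: [2, -7]
BINARY_OP * → 2 * -7 = -14. Stack: [-14]
STORE_FAST q → q=-14. Stack: []
LOAD_FAST i → push 1. Stack: [1]
LOAD_CONST → push 1. Stack: [1, 1]
BINARY_OP + → 1 + 1 = 2. Stack: [2]
STORE_FAST i → i=2. Stack: []
LOAD_FAST i → push 2. Stack: [2]
LOAD_CONST → push 2. Stack: [2, 2]
COMPARE_OP bool(<) → 2 vs 2 = False. Stack: [False]
POP_JUMP_IF_FALSE → pop False; jump. Stack: []
LOAD_FAST q → push -14. Stack: [-14]
RETURN_VALUE → return -14.

-14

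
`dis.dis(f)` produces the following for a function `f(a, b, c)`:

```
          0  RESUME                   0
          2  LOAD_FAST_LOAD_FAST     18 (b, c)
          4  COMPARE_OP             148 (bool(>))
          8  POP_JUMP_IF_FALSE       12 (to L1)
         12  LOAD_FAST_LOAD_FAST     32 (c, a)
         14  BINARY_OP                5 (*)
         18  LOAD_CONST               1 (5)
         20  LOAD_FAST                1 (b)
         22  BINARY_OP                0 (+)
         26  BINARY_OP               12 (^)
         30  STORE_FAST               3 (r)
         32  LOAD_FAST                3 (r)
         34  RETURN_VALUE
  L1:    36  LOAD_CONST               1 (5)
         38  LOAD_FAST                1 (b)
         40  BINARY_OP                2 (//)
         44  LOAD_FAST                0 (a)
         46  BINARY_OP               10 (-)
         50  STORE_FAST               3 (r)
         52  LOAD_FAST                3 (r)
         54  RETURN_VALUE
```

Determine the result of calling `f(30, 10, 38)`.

LOAD_FAST_LOAD_FAST b,c → push 10,38. Stack: [10, 38]
COMPARE_OP bool(>) → 10 vs 38 = False. Stack: [False]
POP_JUMP_IF_FALSE → pop False; jump. Stack: []
LOAD_CONST → push 5. Stack: [5]
LOAD_FAST b → push 10. Stack: [5, 10]
BINARY_OP // → 5 // 10 = 0. Stack: [0]
LOAD_FAST a → push 30. Stack: [0, 30]
BINARY_OP - → 0 - 30 = -30. Stack: [-30]
STORE_FAST r → r=-30. Stack: []
LOAD_FAST r → push -30. Stack: [-30]
RETURN_VALUE → return -30.

-30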